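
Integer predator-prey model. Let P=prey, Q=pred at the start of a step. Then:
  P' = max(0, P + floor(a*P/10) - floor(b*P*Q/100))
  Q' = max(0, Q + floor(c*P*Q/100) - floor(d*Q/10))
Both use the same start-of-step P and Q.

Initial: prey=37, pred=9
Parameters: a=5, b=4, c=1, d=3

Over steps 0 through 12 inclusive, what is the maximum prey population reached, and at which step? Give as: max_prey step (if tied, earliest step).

Answer: 50 3

Derivation:
Step 1: prey: 37+18-13=42; pred: 9+3-2=10
Step 2: prey: 42+21-16=47; pred: 10+4-3=11
Step 3: prey: 47+23-20=50; pred: 11+5-3=13
Step 4: prey: 50+25-26=49; pred: 13+6-3=16
Step 5: prey: 49+24-31=42; pred: 16+7-4=19
Step 6: prey: 42+21-31=32; pred: 19+7-5=21
Step 7: prey: 32+16-26=22; pred: 21+6-6=21
Step 8: prey: 22+11-18=15; pred: 21+4-6=19
Step 9: prey: 15+7-11=11; pred: 19+2-5=16
Step 10: prey: 11+5-7=9; pred: 16+1-4=13
Step 11: prey: 9+4-4=9; pred: 13+1-3=11
Step 12: prey: 9+4-3=10; pred: 11+0-3=8
Max prey = 50 at step 3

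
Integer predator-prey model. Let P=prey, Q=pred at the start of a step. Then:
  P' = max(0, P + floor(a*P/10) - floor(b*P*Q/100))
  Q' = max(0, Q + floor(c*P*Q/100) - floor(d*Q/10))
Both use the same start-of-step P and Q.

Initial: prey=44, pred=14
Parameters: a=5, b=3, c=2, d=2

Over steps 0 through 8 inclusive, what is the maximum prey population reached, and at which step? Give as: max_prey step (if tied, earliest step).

Step 1: prey: 44+22-18=48; pred: 14+12-2=24
Step 2: prey: 48+24-34=38; pred: 24+23-4=43
Step 3: prey: 38+19-49=8; pred: 43+32-8=67
Step 4: prey: 8+4-16=0; pred: 67+10-13=64
Step 5: prey: 0+0-0=0; pred: 64+0-12=52
Step 6: prey: 0+0-0=0; pred: 52+0-10=42
Step 7: prey: 0+0-0=0; pred: 42+0-8=34
Step 8: prey: 0+0-0=0; pred: 34+0-6=28
Max prey = 48 at step 1

Answer: 48 1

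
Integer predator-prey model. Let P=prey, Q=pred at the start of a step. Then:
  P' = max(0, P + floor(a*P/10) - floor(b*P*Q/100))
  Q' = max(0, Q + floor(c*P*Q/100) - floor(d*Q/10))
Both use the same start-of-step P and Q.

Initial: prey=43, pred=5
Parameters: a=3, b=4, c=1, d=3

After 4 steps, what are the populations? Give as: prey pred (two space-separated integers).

Step 1: prey: 43+12-8=47; pred: 5+2-1=6
Step 2: prey: 47+14-11=50; pred: 6+2-1=7
Step 3: prey: 50+15-14=51; pred: 7+3-2=8
Step 4: prey: 51+15-16=50; pred: 8+4-2=10

Answer: 50 10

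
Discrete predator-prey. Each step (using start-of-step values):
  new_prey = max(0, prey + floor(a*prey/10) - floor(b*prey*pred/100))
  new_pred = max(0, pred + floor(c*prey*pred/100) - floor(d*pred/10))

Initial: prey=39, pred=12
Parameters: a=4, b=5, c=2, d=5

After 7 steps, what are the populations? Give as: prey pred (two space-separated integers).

Answer: 7 2

Derivation:
Step 1: prey: 39+15-23=31; pred: 12+9-6=15
Step 2: prey: 31+12-23=20; pred: 15+9-7=17
Step 3: prey: 20+8-17=11; pred: 17+6-8=15
Step 4: prey: 11+4-8=7; pred: 15+3-7=11
Step 5: prey: 7+2-3=6; pred: 11+1-5=7
Step 6: prey: 6+2-2=6; pred: 7+0-3=4
Step 7: prey: 6+2-1=7; pred: 4+0-2=2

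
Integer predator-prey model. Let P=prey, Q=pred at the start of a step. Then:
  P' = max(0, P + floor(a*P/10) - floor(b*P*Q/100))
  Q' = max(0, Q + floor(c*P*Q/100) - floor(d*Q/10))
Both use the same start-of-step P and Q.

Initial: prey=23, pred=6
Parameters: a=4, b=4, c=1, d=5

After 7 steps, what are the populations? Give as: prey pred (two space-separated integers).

Step 1: prey: 23+9-5=27; pred: 6+1-3=4
Step 2: prey: 27+10-4=33; pred: 4+1-2=3
Step 3: prey: 33+13-3=43; pred: 3+0-1=2
Step 4: prey: 43+17-3=57; pred: 2+0-1=1
Step 5: prey: 57+22-2=77; pred: 1+0-0=1
Step 6: prey: 77+30-3=104; pred: 1+0-0=1
Step 7: prey: 104+41-4=141; pred: 1+1-0=2

Answer: 141 2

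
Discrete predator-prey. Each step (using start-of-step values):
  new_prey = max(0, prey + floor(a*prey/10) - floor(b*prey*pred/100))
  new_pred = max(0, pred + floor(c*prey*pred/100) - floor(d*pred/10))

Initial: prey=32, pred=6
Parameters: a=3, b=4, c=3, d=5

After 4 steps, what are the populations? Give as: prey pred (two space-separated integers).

Step 1: prey: 32+9-7=34; pred: 6+5-3=8
Step 2: prey: 34+10-10=34; pred: 8+8-4=12
Step 3: prey: 34+10-16=28; pred: 12+12-6=18
Step 4: prey: 28+8-20=16; pred: 18+15-9=24

Answer: 16 24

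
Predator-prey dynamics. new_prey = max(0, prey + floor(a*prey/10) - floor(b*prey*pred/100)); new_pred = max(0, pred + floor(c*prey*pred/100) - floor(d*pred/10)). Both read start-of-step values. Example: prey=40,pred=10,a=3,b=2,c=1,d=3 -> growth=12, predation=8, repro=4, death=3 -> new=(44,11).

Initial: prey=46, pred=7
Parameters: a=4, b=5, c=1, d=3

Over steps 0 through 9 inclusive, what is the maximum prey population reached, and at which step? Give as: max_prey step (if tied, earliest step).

Step 1: prey: 46+18-16=48; pred: 7+3-2=8
Step 2: prey: 48+19-19=48; pred: 8+3-2=9
Step 3: prey: 48+19-21=46; pred: 9+4-2=11
Step 4: prey: 46+18-25=39; pred: 11+5-3=13
Step 5: prey: 39+15-25=29; pred: 13+5-3=15
Step 6: prey: 29+11-21=19; pred: 15+4-4=15
Step 7: prey: 19+7-14=12; pred: 15+2-4=13
Step 8: prey: 12+4-7=9; pred: 13+1-3=11
Step 9: prey: 9+3-4=8; pred: 11+0-3=8
Max prey = 48 at step 1

Answer: 48 1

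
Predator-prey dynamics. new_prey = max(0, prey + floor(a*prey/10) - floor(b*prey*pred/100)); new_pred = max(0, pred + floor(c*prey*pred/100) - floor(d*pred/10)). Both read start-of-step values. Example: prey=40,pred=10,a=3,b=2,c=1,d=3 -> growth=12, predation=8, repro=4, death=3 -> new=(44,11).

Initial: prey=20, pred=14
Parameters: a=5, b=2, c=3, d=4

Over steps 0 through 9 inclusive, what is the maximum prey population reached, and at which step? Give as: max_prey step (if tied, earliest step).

Step 1: prey: 20+10-5=25; pred: 14+8-5=17
Step 2: prey: 25+12-8=29; pred: 17+12-6=23
Step 3: prey: 29+14-13=30; pred: 23+20-9=34
Step 4: prey: 30+15-20=25; pred: 34+30-13=51
Step 5: prey: 25+12-25=12; pred: 51+38-20=69
Step 6: prey: 12+6-16=2; pred: 69+24-27=66
Step 7: prey: 2+1-2=1; pred: 66+3-26=43
Step 8: prey: 1+0-0=1; pred: 43+1-17=27
Step 9: prey: 1+0-0=1; pred: 27+0-10=17
Max prey = 30 at step 3

Answer: 30 3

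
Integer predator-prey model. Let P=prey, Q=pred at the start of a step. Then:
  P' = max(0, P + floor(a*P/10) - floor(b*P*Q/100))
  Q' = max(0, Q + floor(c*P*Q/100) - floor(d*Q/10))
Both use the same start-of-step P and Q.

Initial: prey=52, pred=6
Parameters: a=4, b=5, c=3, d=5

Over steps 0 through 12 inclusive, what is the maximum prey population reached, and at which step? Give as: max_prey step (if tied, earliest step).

Step 1: prey: 52+20-15=57; pred: 6+9-3=12
Step 2: prey: 57+22-34=45; pred: 12+20-6=26
Step 3: prey: 45+18-58=5; pred: 26+35-13=48
Step 4: prey: 5+2-12=0; pred: 48+7-24=31
Step 5: prey: 0+0-0=0; pred: 31+0-15=16
Step 6: prey: 0+0-0=0; pred: 16+0-8=8
Step 7: prey: 0+0-0=0; pred: 8+0-4=4
Step 8: prey: 0+0-0=0; pred: 4+0-2=2
Step 9: prey: 0+0-0=0; pred: 2+0-1=1
Step 10: prey: 0+0-0=0; pred: 1+0-0=1
Step 11: prey: 0+0-0=0; pred: 1+0-0=1
Step 12: prey: 0+0-0=0; pred: 1+0-0=1
Max prey = 57 at step 1

Answer: 57 1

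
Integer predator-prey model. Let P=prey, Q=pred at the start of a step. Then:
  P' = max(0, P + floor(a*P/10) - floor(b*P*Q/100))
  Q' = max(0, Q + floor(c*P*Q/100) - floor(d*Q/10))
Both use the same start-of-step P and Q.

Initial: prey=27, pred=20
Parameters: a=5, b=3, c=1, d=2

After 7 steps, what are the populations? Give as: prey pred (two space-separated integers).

Answer: 12 17

Derivation:
Step 1: prey: 27+13-16=24; pred: 20+5-4=21
Step 2: prey: 24+12-15=21; pred: 21+5-4=22
Step 3: prey: 21+10-13=18; pred: 22+4-4=22
Step 4: prey: 18+9-11=16; pred: 22+3-4=21
Step 5: prey: 16+8-10=14; pred: 21+3-4=20
Step 6: prey: 14+7-8=13; pred: 20+2-4=18
Step 7: prey: 13+6-7=12; pred: 18+2-3=17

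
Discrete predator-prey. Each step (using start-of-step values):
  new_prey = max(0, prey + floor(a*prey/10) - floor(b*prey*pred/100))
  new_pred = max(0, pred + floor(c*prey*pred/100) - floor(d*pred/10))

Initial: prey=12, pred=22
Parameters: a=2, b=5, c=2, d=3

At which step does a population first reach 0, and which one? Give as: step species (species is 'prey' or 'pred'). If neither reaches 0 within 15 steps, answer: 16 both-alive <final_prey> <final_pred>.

Answer: 2 prey

Derivation:
Step 1: prey: 12+2-13=1; pred: 22+5-6=21
Step 2: prey: 1+0-1=0; pred: 21+0-6=15
First extinction: prey at step 2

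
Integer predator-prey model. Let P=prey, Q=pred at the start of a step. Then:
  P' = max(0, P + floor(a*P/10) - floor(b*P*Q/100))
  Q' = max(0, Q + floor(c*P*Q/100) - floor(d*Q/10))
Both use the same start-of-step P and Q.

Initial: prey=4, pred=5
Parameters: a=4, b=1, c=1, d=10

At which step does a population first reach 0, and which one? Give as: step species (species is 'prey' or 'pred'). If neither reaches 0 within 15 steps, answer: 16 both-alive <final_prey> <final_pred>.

Step 1: prey: 4+1-0=5; pred: 5+0-5=0
First extinction: pred at step 1

Answer: 1 pred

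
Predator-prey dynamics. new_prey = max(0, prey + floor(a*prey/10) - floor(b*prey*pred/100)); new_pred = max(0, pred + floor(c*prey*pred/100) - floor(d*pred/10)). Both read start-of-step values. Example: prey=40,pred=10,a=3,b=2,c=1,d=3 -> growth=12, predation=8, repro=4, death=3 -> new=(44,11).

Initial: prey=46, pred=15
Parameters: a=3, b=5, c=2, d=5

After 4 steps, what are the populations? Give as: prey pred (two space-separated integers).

Step 1: prey: 46+13-34=25; pred: 15+13-7=21
Step 2: prey: 25+7-26=6; pred: 21+10-10=21
Step 3: prey: 6+1-6=1; pred: 21+2-10=13
Step 4: prey: 1+0-0=1; pred: 13+0-6=7

Answer: 1 7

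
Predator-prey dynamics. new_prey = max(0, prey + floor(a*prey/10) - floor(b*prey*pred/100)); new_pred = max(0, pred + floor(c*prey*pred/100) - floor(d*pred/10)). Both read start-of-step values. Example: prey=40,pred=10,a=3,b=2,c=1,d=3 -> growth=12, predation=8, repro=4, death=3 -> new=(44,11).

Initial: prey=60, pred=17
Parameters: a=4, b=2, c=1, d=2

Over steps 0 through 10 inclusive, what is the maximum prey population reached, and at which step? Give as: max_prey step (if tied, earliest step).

Step 1: prey: 60+24-20=64; pred: 17+10-3=24
Step 2: prey: 64+25-30=59; pred: 24+15-4=35
Step 3: prey: 59+23-41=41; pred: 35+20-7=48
Step 4: prey: 41+16-39=18; pred: 48+19-9=58
Step 5: prey: 18+7-20=5; pred: 58+10-11=57
Step 6: prey: 5+2-5=2; pred: 57+2-11=48
Step 7: prey: 2+0-1=1; pred: 48+0-9=39
Step 8: prey: 1+0-0=1; pred: 39+0-7=32
Step 9: prey: 1+0-0=1; pred: 32+0-6=26
Step 10: prey: 1+0-0=1; pred: 26+0-5=21
Max prey = 64 at step 1

Answer: 64 1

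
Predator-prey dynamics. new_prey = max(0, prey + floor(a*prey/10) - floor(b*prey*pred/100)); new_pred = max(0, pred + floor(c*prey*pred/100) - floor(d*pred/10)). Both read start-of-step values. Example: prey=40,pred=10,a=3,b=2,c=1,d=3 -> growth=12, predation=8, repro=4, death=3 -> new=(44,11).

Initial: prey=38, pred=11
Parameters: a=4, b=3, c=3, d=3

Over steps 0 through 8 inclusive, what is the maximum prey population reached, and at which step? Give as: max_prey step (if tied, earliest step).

Answer: 41 1

Derivation:
Step 1: prey: 38+15-12=41; pred: 11+12-3=20
Step 2: prey: 41+16-24=33; pred: 20+24-6=38
Step 3: prey: 33+13-37=9; pred: 38+37-11=64
Step 4: prey: 9+3-17=0; pred: 64+17-19=62
Step 5: prey: 0+0-0=0; pred: 62+0-18=44
Step 6: prey: 0+0-0=0; pred: 44+0-13=31
Step 7: prey: 0+0-0=0; pred: 31+0-9=22
Step 8: prey: 0+0-0=0; pred: 22+0-6=16
Max prey = 41 at step 1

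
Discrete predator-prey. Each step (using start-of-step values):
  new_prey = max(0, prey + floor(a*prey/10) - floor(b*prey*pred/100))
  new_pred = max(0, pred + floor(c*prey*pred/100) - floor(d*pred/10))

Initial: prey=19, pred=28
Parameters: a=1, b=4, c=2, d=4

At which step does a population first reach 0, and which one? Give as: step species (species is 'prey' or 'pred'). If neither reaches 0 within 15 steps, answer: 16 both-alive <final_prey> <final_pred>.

Step 1: prey: 19+1-21=0; pred: 28+10-11=27
First extinction: prey at step 1

Answer: 1 prey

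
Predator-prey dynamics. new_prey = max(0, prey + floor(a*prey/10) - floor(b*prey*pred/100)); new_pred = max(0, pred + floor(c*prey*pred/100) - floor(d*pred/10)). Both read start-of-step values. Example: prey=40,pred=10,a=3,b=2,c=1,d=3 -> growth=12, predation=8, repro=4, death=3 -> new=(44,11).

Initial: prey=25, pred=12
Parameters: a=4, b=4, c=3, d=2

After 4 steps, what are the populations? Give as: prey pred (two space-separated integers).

Step 1: prey: 25+10-12=23; pred: 12+9-2=19
Step 2: prey: 23+9-17=15; pred: 19+13-3=29
Step 3: prey: 15+6-17=4; pred: 29+13-5=37
Step 4: prey: 4+1-5=0; pred: 37+4-7=34

Answer: 0 34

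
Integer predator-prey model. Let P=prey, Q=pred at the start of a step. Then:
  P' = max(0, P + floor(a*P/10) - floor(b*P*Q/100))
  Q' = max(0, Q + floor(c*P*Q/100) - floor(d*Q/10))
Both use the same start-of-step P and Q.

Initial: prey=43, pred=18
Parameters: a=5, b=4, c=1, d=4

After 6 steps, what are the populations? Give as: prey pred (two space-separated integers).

Step 1: prey: 43+21-30=34; pred: 18+7-7=18
Step 2: prey: 34+17-24=27; pred: 18+6-7=17
Step 3: prey: 27+13-18=22; pred: 17+4-6=15
Step 4: prey: 22+11-13=20; pred: 15+3-6=12
Step 5: prey: 20+10-9=21; pred: 12+2-4=10
Step 6: prey: 21+10-8=23; pred: 10+2-4=8

Answer: 23 8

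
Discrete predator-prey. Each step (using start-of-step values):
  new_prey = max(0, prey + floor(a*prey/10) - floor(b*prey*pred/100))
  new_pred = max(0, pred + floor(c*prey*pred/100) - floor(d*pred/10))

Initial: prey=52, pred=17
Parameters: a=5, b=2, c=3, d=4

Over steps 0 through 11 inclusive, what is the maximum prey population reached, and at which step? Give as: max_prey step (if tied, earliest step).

Answer: 61 1

Derivation:
Step 1: prey: 52+26-17=61; pred: 17+26-6=37
Step 2: prey: 61+30-45=46; pred: 37+67-14=90
Step 3: prey: 46+23-82=0; pred: 90+124-36=178
Step 4: prey: 0+0-0=0; pred: 178+0-71=107
Step 5: prey: 0+0-0=0; pred: 107+0-42=65
Step 6: prey: 0+0-0=0; pred: 65+0-26=39
Step 7: prey: 0+0-0=0; pred: 39+0-15=24
Step 8: prey: 0+0-0=0; pred: 24+0-9=15
Step 9: prey: 0+0-0=0; pred: 15+0-6=9
Step 10: prey: 0+0-0=0; pred: 9+0-3=6
Step 11: prey: 0+0-0=0; pred: 6+0-2=4
Max prey = 61 at step 1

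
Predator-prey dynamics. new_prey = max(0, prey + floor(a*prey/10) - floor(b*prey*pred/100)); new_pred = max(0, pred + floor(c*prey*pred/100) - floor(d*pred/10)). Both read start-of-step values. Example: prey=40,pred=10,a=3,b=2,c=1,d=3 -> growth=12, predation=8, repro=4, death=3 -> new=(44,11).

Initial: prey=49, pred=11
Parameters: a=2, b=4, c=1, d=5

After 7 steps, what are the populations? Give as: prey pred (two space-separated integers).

Answer: 24 1

Derivation:
Step 1: prey: 49+9-21=37; pred: 11+5-5=11
Step 2: prey: 37+7-16=28; pred: 11+4-5=10
Step 3: prey: 28+5-11=22; pred: 10+2-5=7
Step 4: prey: 22+4-6=20; pred: 7+1-3=5
Step 5: prey: 20+4-4=20; pred: 5+1-2=4
Step 6: prey: 20+4-3=21; pred: 4+0-2=2
Step 7: prey: 21+4-1=24; pred: 2+0-1=1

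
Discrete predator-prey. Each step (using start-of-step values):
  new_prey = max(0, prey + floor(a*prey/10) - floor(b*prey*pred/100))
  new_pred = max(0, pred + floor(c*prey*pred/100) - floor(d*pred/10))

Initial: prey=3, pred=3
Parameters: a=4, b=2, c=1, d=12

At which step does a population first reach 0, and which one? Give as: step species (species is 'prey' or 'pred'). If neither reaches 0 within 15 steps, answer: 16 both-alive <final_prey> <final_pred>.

Answer: 1 pred

Derivation:
Step 1: prey: 3+1-0=4; pred: 3+0-3=0
First extinction: pred at step 1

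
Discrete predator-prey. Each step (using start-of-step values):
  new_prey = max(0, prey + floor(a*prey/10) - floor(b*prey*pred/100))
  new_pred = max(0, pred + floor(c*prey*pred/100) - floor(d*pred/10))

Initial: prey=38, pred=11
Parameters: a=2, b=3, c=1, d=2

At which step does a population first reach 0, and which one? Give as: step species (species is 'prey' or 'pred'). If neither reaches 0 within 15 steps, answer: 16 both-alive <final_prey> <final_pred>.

Answer: 16 both-alive 9 4

Derivation:
Step 1: prey: 38+7-12=33; pred: 11+4-2=13
Step 2: prey: 33+6-12=27; pred: 13+4-2=15
Step 3: prey: 27+5-12=20; pred: 15+4-3=16
Step 4: prey: 20+4-9=15; pred: 16+3-3=16
Step 5: prey: 15+3-7=11; pred: 16+2-3=15
Step 6: prey: 11+2-4=9; pred: 15+1-3=13
Step 7: prey: 9+1-3=7; pred: 13+1-2=12
Step 8: prey: 7+1-2=6; pred: 12+0-2=10
Step 9: prey: 6+1-1=6; pred: 10+0-2=8
Step 10: prey: 6+1-1=6; pred: 8+0-1=7
Step 11: prey: 6+1-1=6; pred: 7+0-1=6
Step 12: prey: 6+1-1=6; pred: 6+0-1=5
Step 13: prey: 6+1-0=7; pred: 5+0-1=4
Step 14: prey: 7+1-0=8; pred: 4+0-0=4
Step 15: prey: 8+1-0=9; pred: 4+0-0=4
No extinction within 15 steps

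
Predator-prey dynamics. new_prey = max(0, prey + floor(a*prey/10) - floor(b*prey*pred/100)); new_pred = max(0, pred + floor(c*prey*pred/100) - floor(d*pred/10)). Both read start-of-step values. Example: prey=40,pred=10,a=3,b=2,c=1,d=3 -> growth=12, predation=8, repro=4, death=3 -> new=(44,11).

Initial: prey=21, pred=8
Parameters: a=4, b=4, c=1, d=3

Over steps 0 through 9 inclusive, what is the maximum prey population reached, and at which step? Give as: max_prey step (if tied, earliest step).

Step 1: prey: 21+8-6=23; pred: 8+1-2=7
Step 2: prey: 23+9-6=26; pred: 7+1-2=6
Step 3: prey: 26+10-6=30; pred: 6+1-1=6
Step 4: prey: 30+12-7=35; pred: 6+1-1=6
Step 5: prey: 35+14-8=41; pred: 6+2-1=7
Step 6: prey: 41+16-11=46; pred: 7+2-2=7
Step 7: prey: 46+18-12=52; pred: 7+3-2=8
Step 8: prey: 52+20-16=56; pred: 8+4-2=10
Step 9: prey: 56+22-22=56; pred: 10+5-3=12
Max prey = 56 at step 8

Answer: 56 8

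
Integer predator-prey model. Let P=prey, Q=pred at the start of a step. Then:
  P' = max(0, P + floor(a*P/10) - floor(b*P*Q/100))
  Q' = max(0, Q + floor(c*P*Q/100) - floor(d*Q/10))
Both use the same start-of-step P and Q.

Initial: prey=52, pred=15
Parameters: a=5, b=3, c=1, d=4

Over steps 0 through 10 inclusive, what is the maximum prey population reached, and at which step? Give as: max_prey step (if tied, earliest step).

Step 1: prey: 52+26-23=55; pred: 15+7-6=16
Step 2: prey: 55+27-26=56; pred: 16+8-6=18
Step 3: prey: 56+28-30=54; pred: 18+10-7=21
Step 4: prey: 54+27-34=47; pred: 21+11-8=24
Step 5: prey: 47+23-33=37; pred: 24+11-9=26
Step 6: prey: 37+18-28=27; pred: 26+9-10=25
Step 7: prey: 27+13-20=20; pred: 25+6-10=21
Step 8: prey: 20+10-12=18; pred: 21+4-8=17
Step 9: prey: 18+9-9=18; pred: 17+3-6=14
Step 10: prey: 18+9-7=20; pred: 14+2-5=11
Max prey = 56 at step 2

Answer: 56 2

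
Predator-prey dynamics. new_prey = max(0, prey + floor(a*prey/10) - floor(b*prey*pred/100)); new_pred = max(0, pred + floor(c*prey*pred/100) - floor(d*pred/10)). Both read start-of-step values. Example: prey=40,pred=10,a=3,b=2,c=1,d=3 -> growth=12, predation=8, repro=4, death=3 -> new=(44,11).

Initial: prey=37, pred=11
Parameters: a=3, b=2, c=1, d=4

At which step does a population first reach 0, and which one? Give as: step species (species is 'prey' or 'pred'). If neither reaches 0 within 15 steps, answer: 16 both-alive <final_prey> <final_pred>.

Answer: 16 both-alive 21 13

Derivation:
Step 1: prey: 37+11-8=40; pred: 11+4-4=11
Step 2: prey: 40+12-8=44; pred: 11+4-4=11
Step 3: prey: 44+13-9=48; pred: 11+4-4=11
Step 4: prey: 48+14-10=52; pred: 11+5-4=12
Step 5: prey: 52+15-12=55; pred: 12+6-4=14
Step 6: prey: 55+16-15=56; pred: 14+7-5=16
Step 7: prey: 56+16-17=55; pred: 16+8-6=18
Step 8: prey: 55+16-19=52; pred: 18+9-7=20
Step 9: prey: 52+15-20=47; pred: 20+10-8=22
Step 10: prey: 47+14-20=41; pred: 22+10-8=24
Step 11: prey: 41+12-19=34; pred: 24+9-9=24
Step 12: prey: 34+10-16=28; pred: 24+8-9=23
Step 13: prey: 28+8-12=24; pred: 23+6-9=20
Step 14: prey: 24+7-9=22; pred: 20+4-8=16
Step 15: prey: 22+6-7=21; pred: 16+3-6=13
No extinction within 15 steps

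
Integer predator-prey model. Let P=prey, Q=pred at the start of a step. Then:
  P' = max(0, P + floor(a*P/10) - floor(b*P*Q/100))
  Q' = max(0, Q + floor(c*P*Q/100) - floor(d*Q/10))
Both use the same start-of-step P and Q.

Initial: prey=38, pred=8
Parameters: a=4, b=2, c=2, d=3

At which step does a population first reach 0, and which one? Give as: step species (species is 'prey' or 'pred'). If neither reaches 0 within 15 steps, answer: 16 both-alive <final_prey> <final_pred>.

Step 1: prey: 38+15-6=47; pred: 8+6-2=12
Step 2: prey: 47+18-11=54; pred: 12+11-3=20
Step 3: prey: 54+21-21=54; pred: 20+21-6=35
Step 4: prey: 54+21-37=38; pred: 35+37-10=62
Step 5: prey: 38+15-47=6; pred: 62+47-18=91
Step 6: prey: 6+2-10=0; pred: 91+10-27=74
First extinction: prey at step 6

Answer: 6 prey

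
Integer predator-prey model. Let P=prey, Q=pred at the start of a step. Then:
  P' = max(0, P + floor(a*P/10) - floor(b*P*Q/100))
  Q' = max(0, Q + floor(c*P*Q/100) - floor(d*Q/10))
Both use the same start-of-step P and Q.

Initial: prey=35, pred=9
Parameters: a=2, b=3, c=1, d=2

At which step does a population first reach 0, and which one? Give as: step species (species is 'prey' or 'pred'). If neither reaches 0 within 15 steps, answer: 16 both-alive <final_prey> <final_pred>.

Step 1: prey: 35+7-9=33; pred: 9+3-1=11
Step 2: prey: 33+6-10=29; pred: 11+3-2=12
Step 3: prey: 29+5-10=24; pred: 12+3-2=13
Step 4: prey: 24+4-9=19; pred: 13+3-2=14
Step 5: prey: 19+3-7=15; pred: 14+2-2=14
Step 6: prey: 15+3-6=12; pred: 14+2-2=14
Step 7: prey: 12+2-5=9; pred: 14+1-2=13
Step 8: prey: 9+1-3=7; pred: 13+1-2=12
Step 9: prey: 7+1-2=6; pred: 12+0-2=10
Step 10: prey: 6+1-1=6; pred: 10+0-2=8
Step 11: prey: 6+1-1=6; pred: 8+0-1=7
Step 12: prey: 6+1-1=6; pred: 7+0-1=6
Step 13: prey: 6+1-1=6; pred: 6+0-1=5
Step 14: prey: 6+1-0=7; pred: 5+0-1=4
Step 15: prey: 7+1-0=8; pred: 4+0-0=4
No extinction within 15 steps

Answer: 16 both-alive 8 4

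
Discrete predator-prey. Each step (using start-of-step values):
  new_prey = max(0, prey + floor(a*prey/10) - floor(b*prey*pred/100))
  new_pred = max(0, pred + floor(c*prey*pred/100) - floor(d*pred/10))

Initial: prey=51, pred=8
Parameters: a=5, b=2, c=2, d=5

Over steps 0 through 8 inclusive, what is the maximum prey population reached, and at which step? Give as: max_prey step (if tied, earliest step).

Step 1: prey: 51+25-8=68; pred: 8+8-4=12
Step 2: prey: 68+34-16=86; pred: 12+16-6=22
Step 3: prey: 86+43-37=92; pred: 22+37-11=48
Step 4: prey: 92+46-88=50; pred: 48+88-24=112
Step 5: prey: 50+25-112=0; pred: 112+112-56=168
Step 6: prey: 0+0-0=0; pred: 168+0-84=84
Step 7: prey: 0+0-0=0; pred: 84+0-42=42
Step 8: prey: 0+0-0=0; pred: 42+0-21=21
Max prey = 92 at step 3

Answer: 92 3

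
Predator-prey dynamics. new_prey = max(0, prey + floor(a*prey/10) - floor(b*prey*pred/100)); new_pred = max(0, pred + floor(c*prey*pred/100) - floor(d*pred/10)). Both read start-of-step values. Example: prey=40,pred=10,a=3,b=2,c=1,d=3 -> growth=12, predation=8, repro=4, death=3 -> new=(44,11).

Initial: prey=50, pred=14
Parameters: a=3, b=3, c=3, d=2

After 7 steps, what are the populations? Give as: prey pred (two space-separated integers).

Answer: 0 36

Derivation:
Step 1: prey: 50+15-21=44; pred: 14+21-2=33
Step 2: prey: 44+13-43=14; pred: 33+43-6=70
Step 3: prey: 14+4-29=0; pred: 70+29-14=85
Step 4: prey: 0+0-0=0; pred: 85+0-17=68
Step 5: prey: 0+0-0=0; pred: 68+0-13=55
Step 6: prey: 0+0-0=0; pred: 55+0-11=44
Step 7: prey: 0+0-0=0; pred: 44+0-8=36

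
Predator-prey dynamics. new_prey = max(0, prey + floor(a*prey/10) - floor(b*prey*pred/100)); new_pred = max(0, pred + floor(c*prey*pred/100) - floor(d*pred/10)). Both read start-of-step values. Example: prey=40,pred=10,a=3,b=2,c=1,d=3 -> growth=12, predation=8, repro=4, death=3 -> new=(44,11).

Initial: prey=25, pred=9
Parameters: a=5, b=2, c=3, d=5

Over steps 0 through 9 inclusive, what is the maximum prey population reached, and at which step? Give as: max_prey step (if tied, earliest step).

Answer: 50 3

Derivation:
Step 1: prey: 25+12-4=33; pred: 9+6-4=11
Step 2: prey: 33+16-7=42; pred: 11+10-5=16
Step 3: prey: 42+21-13=50; pred: 16+20-8=28
Step 4: prey: 50+25-28=47; pred: 28+42-14=56
Step 5: prey: 47+23-52=18; pred: 56+78-28=106
Step 6: prey: 18+9-38=0; pred: 106+57-53=110
Step 7: prey: 0+0-0=0; pred: 110+0-55=55
Step 8: prey: 0+0-0=0; pred: 55+0-27=28
Step 9: prey: 0+0-0=0; pred: 28+0-14=14
Max prey = 50 at step 3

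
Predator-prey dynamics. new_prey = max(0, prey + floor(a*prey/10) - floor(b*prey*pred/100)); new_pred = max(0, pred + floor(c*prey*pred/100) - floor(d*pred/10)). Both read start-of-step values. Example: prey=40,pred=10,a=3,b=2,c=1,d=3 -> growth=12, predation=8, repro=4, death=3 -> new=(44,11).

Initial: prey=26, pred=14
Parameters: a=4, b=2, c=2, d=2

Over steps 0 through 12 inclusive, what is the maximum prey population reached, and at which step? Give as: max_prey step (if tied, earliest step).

Answer: 29 1

Derivation:
Step 1: prey: 26+10-7=29; pred: 14+7-2=19
Step 2: prey: 29+11-11=29; pred: 19+11-3=27
Step 3: prey: 29+11-15=25; pred: 27+15-5=37
Step 4: prey: 25+10-18=17; pred: 37+18-7=48
Step 5: prey: 17+6-16=7; pred: 48+16-9=55
Step 6: prey: 7+2-7=2; pred: 55+7-11=51
Step 7: prey: 2+0-2=0; pred: 51+2-10=43
Step 8: prey: 0+0-0=0; pred: 43+0-8=35
Step 9: prey: 0+0-0=0; pred: 35+0-7=28
Step 10: prey: 0+0-0=0; pred: 28+0-5=23
Step 11: prey: 0+0-0=0; pred: 23+0-4=19
Step 12: prey: 0+0-0=0; pred: 19+0-3=16
Max prey = 29 at step 1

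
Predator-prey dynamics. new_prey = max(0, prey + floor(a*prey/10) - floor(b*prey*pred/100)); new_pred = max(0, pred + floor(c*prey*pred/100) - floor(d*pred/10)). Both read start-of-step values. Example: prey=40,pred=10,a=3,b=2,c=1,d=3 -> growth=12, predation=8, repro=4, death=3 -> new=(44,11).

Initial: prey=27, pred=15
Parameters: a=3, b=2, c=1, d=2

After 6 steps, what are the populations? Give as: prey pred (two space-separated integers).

Step 1: prey: 27+8-8=27; pred: 15+4-3=16
Step 2: prey: 27+8-8=27; pred: 16+4-3=17
Step 3: prey: 27+8-9=26; pred: 17+4-3=18
Step 4: prey: 26+7-9=24; pred: 18+4-3=19
Step 5: prey: 24+7-9=22; pred: 19+4-3=20
Step 6: prey: 22+6-8=20; pred: 20+4-4=20

Answer: 20 20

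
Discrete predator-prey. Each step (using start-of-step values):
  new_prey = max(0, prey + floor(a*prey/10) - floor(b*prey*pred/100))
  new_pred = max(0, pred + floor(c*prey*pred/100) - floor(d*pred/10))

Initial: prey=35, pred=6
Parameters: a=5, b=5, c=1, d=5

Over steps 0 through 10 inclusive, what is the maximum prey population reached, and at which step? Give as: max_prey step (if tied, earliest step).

Answer: 115 6

Derivation:
Step 1: prey: 35+17-10=42; pred: 6+2-3=5
Step 2: prey: 42+21-10=53; pred: 5+2-2=5
Step 3: prey: 53+26-13=66; pred: 5+2-2=5
Step 4: prey: 66+33-16=83; pred: 5+3-2=6
Step 5: prey: 83+41-24=100; pred: 6+4-3=7
Step 6: prey: 100+50-35=115; pred: 7+7-3=11
Step 7: prey: 115+57-63=109; pred: 11+12-5=18
Step 8: prey: 109+54-98=65; pred: 18+19-9=28
Step 9: prey: 65+32-91=6; pred: 28+18-14=32
Step 10: prey: 6+3-9=0; pred: 32+1-16=17
Max prey = 115 at step 6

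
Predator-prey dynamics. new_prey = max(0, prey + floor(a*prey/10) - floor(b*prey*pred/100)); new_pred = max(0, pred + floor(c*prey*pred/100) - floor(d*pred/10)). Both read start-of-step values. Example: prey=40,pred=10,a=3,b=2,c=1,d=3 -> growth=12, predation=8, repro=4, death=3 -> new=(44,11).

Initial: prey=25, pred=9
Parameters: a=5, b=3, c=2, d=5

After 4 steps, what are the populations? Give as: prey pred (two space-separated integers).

Answer: 53 17

Derivation:
Step 1: prey: 25+12-6=31; pred: 9+4-4=9
Step 2: prey: 31+15-8=38; pred: 9+5-4=10
Step 3: prey: 38+19-11=46; pred: 10+7-5=12
Step 4: prey: 46+23-16=53; pred: 12+11-6=17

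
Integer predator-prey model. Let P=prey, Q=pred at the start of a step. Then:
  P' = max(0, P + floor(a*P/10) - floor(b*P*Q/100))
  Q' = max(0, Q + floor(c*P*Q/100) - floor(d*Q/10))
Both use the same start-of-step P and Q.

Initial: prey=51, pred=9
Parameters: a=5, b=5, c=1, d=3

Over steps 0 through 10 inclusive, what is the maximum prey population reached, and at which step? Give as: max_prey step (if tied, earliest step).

Step 1: prey: 51+25-22=54; pred: 9+4-2=11
Step 2: prey: 54+27-29=52; pred: 11+5-3=13
Step 3: prey: 52+26-33=45; pred: 13+6-3=16
Step 4: prey: 45+22-36=31; pred: 16+7-4=19
Step 5: prey: 31+15-29=17; pred: 19+5-5=19
Step 6: prey: 17+8-16=9; pred: 19+3-5=17
Step 7: prey: 9+4-7=6; pred: 17+1-5=13
Step 8: prey: 6+3-3=6; pred: 13+0-3=10
Step 9: prey: 6+3-3=6; pred: 10+0-3=7
Step 10: prey: 6+3-2=7; pred: 7+0-2=5
Max prey = 54 at step 1

Answer: 54 1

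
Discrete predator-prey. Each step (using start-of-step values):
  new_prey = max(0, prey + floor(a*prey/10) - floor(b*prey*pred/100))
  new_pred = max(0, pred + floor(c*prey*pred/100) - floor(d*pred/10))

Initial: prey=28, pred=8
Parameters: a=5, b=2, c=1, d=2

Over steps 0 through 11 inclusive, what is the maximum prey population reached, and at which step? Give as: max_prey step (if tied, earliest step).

Step 1: prey: 28+14-4=38; pred: 8+2-1=9
Step 2: prey: 38+19-6=51; pred: 9+3-1=11
Step 3: prey: 51+25-11=65; pred: 11+5-2=14
Step 4: prey: 65+32-18=79; pred: 14+9-2=21
Step 5: prey: 79+39-33=85; pred: 21+16-4=33
Step 6: prey: 85+42-56=71; pred: 33+28-6=55
Step 7: prey: 71+35-78=28; pred: 55+39-11=83
Step 8: prey: 28+14-46=0; pred: 83+23-16=90
Step 9: prey: 0+0-0=0; pred: 90+0-18=72
Step 10: prey: 0+0-0=0; pred: 72+0-14=58
Step 11: prey: 0+0-0=0; pred: 58+0-11=47
Max prey = 85 at step 5

Answer: 85 5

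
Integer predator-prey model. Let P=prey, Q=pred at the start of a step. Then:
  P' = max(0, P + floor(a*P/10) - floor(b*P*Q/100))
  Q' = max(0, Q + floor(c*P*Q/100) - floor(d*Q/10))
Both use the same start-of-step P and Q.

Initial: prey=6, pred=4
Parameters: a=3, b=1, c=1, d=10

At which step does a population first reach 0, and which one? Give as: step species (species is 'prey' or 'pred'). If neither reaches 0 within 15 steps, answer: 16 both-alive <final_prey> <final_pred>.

Step 1: prey: 6+1-0=7; pred: 4+0-4=0
First extinction: pred at step 1

Answer: 1 pred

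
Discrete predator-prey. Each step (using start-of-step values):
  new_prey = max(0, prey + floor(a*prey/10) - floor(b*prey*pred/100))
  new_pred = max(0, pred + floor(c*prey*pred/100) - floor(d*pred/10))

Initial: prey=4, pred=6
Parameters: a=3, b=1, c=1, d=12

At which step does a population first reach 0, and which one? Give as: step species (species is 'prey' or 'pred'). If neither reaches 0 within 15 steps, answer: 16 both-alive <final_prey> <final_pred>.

Answer: 1 pred

Derivation:
Step 1: prey: 4+1-0=5; pred: 6+0-7=0
First extinction: pred at step 1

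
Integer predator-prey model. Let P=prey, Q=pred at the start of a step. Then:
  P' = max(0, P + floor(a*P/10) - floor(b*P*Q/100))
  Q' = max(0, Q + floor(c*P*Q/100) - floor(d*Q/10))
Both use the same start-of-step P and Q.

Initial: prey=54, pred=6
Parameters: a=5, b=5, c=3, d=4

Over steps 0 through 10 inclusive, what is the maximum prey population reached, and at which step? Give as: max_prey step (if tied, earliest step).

Step 1: prey: 54+27-16=65; pred: 6+9-2=13
Step 2: prey: 65+32-42=55; pred: 13+25-5=33
Step 3: prey: 55+27-90=0; pred: 33+54-13=74
Step 4: prey: 0+0-0=0; pred: 74+0-29=45
Step 5: prey: 0+0-0=0; pred: 45+0-18=27
Step 6: prey: 0+0-0=0; pred: 27+0-10=17
Step 7: prey: 0+0-0=0; pred: 17+0-6=11
Step 8: prey: 0+0-0=0; pred: 11+0-4=7
Step 9: prey: 0+0-0=0; pred: 7+0-2=5
Step 10: prey: 0+0-0=0; pred: 5+0-2=3
Max prey = 65 at step 1

Answer: 65 1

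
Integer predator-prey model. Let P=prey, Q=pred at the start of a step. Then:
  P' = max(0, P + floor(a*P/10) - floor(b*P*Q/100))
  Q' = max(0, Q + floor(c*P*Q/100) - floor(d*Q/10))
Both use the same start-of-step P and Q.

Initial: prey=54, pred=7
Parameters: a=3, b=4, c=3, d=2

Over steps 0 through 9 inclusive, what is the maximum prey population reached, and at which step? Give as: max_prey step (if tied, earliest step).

Step 1: prey: 54+16-15=55; pred: 7+11-1=17
Step 2: prey: 55+16-37=34; pred: 17+28-3=42
Step 3: prey: 34+10-57=0; pred: 42+42-8=76
Step 4: prey: 0+0-0=0; pred: 76+0-15=61
Step 5: prey: 0+0-0=0; pred: 61+0-12=49
Step 6: prey: 0+0-0=0; pred: 49+0-9=40
Step 7: prey: 0+0-0=0; pred: 40+0-8=32
Step 8: prey: 0+0-0=0; pred: 32+0-6=26
Step 9: prey: 0+0-0=0; pred: 26+0-5=21
Max prey = 55 at step 1

Answer: 55 1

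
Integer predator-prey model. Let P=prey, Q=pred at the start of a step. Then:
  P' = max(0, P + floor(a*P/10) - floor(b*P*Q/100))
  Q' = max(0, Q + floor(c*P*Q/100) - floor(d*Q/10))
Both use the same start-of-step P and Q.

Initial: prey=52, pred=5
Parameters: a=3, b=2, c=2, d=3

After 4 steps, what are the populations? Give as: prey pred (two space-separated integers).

Step 1: prey: 52+15-5=62; pred: 5+5-1=9
Step 2: prey: 62+18-11=69; pred: 9+11-2=18
Step 3: prey: 69+20-24=65; pred: 18+24-5=37
Step 4: prey: 65+19-48=36; pred: 37+48-11=74

Answer: 36 74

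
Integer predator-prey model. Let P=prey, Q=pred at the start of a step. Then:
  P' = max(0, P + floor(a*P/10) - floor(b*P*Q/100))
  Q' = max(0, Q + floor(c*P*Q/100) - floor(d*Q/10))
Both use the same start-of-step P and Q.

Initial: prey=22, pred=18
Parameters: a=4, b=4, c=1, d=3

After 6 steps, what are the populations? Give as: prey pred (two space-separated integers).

Step 1: prey: 22+8-15=15; pred: 18+3-5=16
Step 2: prey: 15+6-9=12; pred: 16+2-4=14
Step 3: prey: 12+4-6=10; pred: 14+1-4=11
Step 4: prey: 10+4-4=10; pred: 11+1-3=9
Step 5: prey: 10+4-3=11; pred: 9+0-2=7
Step 6: prey: 11+4-3=12; pred: 7+0-2=5

Answer: 12 5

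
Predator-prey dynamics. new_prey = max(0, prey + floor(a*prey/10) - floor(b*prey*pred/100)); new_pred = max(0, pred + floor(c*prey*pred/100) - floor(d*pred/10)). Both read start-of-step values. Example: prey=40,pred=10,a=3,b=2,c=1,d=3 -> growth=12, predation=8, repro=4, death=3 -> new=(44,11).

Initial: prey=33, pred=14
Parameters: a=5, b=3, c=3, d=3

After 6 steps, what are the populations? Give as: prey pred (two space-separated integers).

Step 1: prey: 33+16-13=36; pred: 14+13-4=23
Step 2: prey: 36+18-24=30; pred: 23+24-6=41
Step 3: prey: 30+15-36=9; pred: 41+36-12=65
Step 4: prey: 9+4-17=0; pred: 65+17-19=63
Step 5: prey: 0+0-0=0; pred: 63+0-18=45
Step 6: prey: 0+0-0=0; pred: 45+0-13=32

Answer: 0 32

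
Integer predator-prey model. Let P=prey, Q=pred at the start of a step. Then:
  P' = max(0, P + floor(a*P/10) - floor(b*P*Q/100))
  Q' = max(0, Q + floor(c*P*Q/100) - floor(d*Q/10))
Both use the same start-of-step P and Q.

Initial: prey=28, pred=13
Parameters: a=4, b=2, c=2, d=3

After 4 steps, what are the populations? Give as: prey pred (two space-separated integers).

Step 1: prey: 28+11-7=32; pred: 13+7-3=17
Step 2: prey: 32+12-10=34; pred: 17+10-5=22
Step 3: prey: 34+13-14=33; pred: 22+14-6=30
Step 4: prey: 33+13-19=27; pred: 30+19-9=40

Answer: 27 40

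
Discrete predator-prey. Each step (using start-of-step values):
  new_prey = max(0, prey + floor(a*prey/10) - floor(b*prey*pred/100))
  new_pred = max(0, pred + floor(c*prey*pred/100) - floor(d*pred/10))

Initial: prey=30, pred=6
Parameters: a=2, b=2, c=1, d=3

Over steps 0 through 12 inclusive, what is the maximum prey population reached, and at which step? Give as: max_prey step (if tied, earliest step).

Step 1: prey: 30+6-3=33; pred: 6+1-1=6
Step 2: prey: 33+6-3=36; pred: 6+1-1=6
Step 3: prey: 36+7-4=39; pred: 6+2-1=7
Step 4: prey: 39+7-5=41; pred: 7+2-2=7
Step 5: prey: 41+8-5=44; pred: 7+2-2=7
Step 6: prey: 44+8-6=46; pred: 7+3-2=8
Step 7: prey: 46+9-7=48; pred: 8+3-2=9
Step 8: prey: 48+9-8=49; pred: 9+4-2=11
Step 9: prey: 49+9-10=48; pred: 11+5-3=13
Step 10: prey: 48+9-12=45; pred: 13+6-3=16
Step 11: prey: 45+9-14=40; pred: 16+7-4=19
Step 12: prey: 40+8-15=33; pred: 19+7-5=21
Max prey = 49 at step 8

Answer: 49 8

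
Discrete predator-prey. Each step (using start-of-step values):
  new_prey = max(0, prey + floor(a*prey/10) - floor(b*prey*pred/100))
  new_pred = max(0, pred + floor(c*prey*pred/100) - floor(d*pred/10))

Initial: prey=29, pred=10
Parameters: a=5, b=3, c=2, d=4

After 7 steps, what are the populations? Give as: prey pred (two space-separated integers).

Answer: 1 35

Derivation:
Step 1: prey: 29+14-8=35; pred: 10+5-4=11
Step 2: prey: 35+17-11=41; pred: 11+7-4=14
Step 3: prey: 41+20-17=44; pred: 14+11-5=20
Step 4: prey: 44+22-26=40; pred: 20+17-8=29
Step 5: prey: 40+20-34=26; pred: 29+23-11=41
Step 6: prey: 26+13-31=8; pred: 41+21-16=46
Step 7: prey: 8+4-11=1; pred: 46+7-18=35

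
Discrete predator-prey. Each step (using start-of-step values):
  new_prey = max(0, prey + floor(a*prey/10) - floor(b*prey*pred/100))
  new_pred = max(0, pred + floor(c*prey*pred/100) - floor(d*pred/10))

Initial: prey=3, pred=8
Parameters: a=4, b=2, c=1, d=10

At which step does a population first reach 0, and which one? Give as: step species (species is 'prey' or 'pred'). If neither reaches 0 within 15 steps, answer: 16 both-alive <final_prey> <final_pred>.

Answer: 1 pred

Derivation:
Step 1: prey: 3+1-0=4; pred: 8+0-8=0
First extinction: pred at step 1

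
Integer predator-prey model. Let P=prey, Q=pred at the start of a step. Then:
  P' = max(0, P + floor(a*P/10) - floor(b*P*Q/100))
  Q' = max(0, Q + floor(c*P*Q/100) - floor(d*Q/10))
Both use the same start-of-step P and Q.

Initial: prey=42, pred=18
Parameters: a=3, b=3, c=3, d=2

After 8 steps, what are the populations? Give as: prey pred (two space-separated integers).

Answer: 0 22

Derivation:
Step 1: prey: 42+12-22=32; pred: 18+22-3=37
Step 2: prey: 32+9-35=6; pred: 37+35-7=65
Step 3: prey: 6+1-11=0; pred: 65+11-13=63
Step 4: prey: 0+0-0=0; pred: 63+0-12=51
Step 5: prey: 0+0-0=0; pred: 51+0-10=41
Step 6: prey: 0+0-0=0; pred: 41+0-8=33
Step 7: prey: 0+0-0=0; pred: 33+0-6=27
Step 8: prey: 0+0-0=0; pred: 27+0-5=22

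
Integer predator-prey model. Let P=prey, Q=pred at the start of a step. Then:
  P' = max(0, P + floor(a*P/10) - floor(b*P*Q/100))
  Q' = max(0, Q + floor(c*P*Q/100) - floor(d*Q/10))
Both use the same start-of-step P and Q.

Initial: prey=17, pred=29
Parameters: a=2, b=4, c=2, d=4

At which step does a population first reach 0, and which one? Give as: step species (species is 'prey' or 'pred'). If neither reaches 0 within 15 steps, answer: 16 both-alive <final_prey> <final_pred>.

Answer: 2 prey

Derivation:
Step 1: prey: 17+3-19=1; pred: 29+9-11=27
Step 2: prey: 1+0-1=0; pred: 27+0-10=17
First extinction: prey at step 2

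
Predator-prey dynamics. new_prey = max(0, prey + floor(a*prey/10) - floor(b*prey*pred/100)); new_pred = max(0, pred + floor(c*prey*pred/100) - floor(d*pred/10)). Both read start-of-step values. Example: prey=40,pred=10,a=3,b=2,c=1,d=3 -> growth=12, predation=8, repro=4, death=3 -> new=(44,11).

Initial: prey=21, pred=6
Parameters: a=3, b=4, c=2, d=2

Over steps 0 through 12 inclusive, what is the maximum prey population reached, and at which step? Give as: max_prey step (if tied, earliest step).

Answer: 22 1

Derivation:
Step 1: prey: 21+6-5=22; pred: 6+2-1=7
Step 2: prey: 22+6-6=22; pred: 7+3-1=9
Step 3: prey: 22+6-7=21; pred: 9+3-1=11
Step 4: prey: 21+6-9=18; pred: 11+4-2=13
Step 5: prey: 18+5-9=14; pred: 13+4-2=15
Step 6: prey: 14+4-8=10; pred: 15+4-3=16
Step 7: prey: 10+3-6=7; pred: 16+3-3=16
Step 8: prey: 7+2-4=5; pred: 16+2-3=15
Step 9: prey: 5+1-3=3; pred: 15+1-3=13
Step 10: prey: 3+0-1=2; pred: 13+0-2=11
Step 11: prey: 2+0-0=2; pred: 11+0-2=9
Step 12: prey: 2+0-0=2; pred: 9+0-1=8
Max prey = 22 at step 1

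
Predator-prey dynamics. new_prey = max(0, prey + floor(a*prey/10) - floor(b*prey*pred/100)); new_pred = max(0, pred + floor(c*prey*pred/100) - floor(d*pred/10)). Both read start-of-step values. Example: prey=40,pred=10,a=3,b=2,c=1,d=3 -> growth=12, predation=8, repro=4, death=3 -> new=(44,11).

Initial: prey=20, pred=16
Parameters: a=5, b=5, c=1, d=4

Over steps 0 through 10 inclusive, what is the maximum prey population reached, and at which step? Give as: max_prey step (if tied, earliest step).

Step 1: prey: 20+10-16=14; pred: 16+3-6=13
Step 2: prey: 14+7-9=12; pred: 13+1-5=9
Step 3: prey: 12+6-5=13; pred: 9+1-3=7
Step 4: prey: 13+6-4=15; pred: 7+0-2=5
Step 5: prey: 15+7-3=19; pred: 5+0-2=3
Step 6: prey: 19+9-2=26; pred: 3+0-1=2
Step 7: prey: 26+13-2=37; pred: 2+0-0=2
Step 8: prey: 37+18-3=52; pred: 2+0-0=2
Step 9: prey: 52+26-5=73; pred: 2+1-0=3
Step 10: prey: 73+36-10=99; pred: 3+2-1=4
Max prey = 99 at step 10

Answer: 99 10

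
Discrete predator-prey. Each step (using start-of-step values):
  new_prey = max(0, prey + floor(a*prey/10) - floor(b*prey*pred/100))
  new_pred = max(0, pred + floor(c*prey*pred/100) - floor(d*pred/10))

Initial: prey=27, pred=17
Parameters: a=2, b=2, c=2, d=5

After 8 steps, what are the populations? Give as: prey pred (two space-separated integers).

Answer: 18 5

Derivation:
Step 1: prey: 27+5-9=23; pred: 17+9-8=18
Step 2: prey: 23+4-8=19; pred: 18+8-9=17
Step 3: prey: 19+3-6=16; pred: 17+6-8=15
Step 4: prey: 16+3-4=15; pred: 15+4-7=12
Step 5: prey: 15+3-3=15; pred: 12+3-6=9
Step 6: prey: 15+3-2=16; pred: 9+2-4=7
Step 7: prey: 16+3-2=17; pred: 7+2-3=6
Step 8: prey: 17+3-2=18; pred: 6+2-3=5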